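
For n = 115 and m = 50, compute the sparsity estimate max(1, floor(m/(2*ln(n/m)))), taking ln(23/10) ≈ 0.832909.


n/m = 115/50 = 23/10.
ln(n/m) ≈ 0.832909.
2*ln(n/m) ≈ 1.665818.
m/(2*ln(n/m)) ≈ 50/1.665818 ≈ 30.0153.
floor = 30.
k_max = max(1, 30) = 30.

30


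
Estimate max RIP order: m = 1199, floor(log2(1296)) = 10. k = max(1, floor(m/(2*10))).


floor(log2(1296)) = 10.
2*10 = 20.
m/(2*floor(log2(n))) = 1199/20 ≈ 59.95.
floor = 59.
k = max(1, 59) = 59.

59


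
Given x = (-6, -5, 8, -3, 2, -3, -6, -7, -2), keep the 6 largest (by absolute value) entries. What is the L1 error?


Sorted |x_i| descending: [8, 7, 6, 6, 5, 3, 3, 2, 2]
Keep top 6: [8, 7, 6, 6, 5, 3]
Tail entries: [3, 2, 2]
L1 error = sum of tail = 7.

7


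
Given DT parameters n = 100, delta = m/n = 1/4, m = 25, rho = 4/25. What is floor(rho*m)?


m = 1/4*100 = 25.
rho = 4/25.
rho*m = 4/25*25 = 4.
k = floor(4) = 4.

4


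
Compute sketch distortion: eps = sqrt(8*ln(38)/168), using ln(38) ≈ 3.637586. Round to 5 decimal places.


ln(38) ≈ 3.637586.
8*ln(N)/m ≈ 8*3.637586/168 ≈ 0.17321838.
eps = sqrt(0.17321838) ≈ 0.4161951 ≈ 0.41620.

0.41620


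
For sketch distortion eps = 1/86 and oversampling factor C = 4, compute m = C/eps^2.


1/eps = 86.
(1/eps)^2 = 7396.
m = 4*7396 = 29584.

29584


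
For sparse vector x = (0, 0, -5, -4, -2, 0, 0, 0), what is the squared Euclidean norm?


Non-zero entries: [(2, -5), (3, -4), (4, -2)]
Squares: [25, 16, 4]
||x||_2^2 = sum = 45.

45


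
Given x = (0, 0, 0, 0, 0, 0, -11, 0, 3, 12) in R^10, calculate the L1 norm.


Non-zero entries: [(6, -11), (8, 3), (9, 12)]
Absolute values: [11, 3, 12]
||x||_1 = sum = 26.

26


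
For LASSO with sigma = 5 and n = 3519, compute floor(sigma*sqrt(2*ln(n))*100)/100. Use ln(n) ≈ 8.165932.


ln(3519) ≈ 8.165932.
2*ln(n) ≈ 16.331864.
sqrt(2*ln(n)) ≈ sqrt(16.331864) ≈ 4.04127.
lambda ≈ 5*4.04127 = 20.20635.
floor(lambda*100)/100 = 20.20.

20.20


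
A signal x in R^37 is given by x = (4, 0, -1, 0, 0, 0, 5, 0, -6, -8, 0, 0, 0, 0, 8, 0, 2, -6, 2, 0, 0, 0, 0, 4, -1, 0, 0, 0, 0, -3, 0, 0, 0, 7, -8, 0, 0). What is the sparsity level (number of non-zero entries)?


Non-zero positions: [0, 2, 6, 8, 9, 14, 16, 17, 18, 23, 24, 29, 33, 34].
Sparsity = 14.

14


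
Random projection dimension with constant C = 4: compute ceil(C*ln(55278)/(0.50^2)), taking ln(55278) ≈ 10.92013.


ln(55278) ≈ 10.92013.
eps^2 = 0.50^2 = 0.25.
C*ln(N)/eps^2 ≈ 4*10.92013/0.25 ≈ 174.7221.
m = ceil(174.7221) = 175.

175


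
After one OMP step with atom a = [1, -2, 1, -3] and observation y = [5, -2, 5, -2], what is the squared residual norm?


a^T a = 15.
a^T y = 20.
coeff = 20/15 = 4/3.
||r||^2 = 94/3.

94/3


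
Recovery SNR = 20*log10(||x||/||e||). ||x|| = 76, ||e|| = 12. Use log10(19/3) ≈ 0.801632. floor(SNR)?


||x||/||e|| = 76/12 = 19/3.
log10(19/3) ≈ 0.801632.
20*log10(||x||/||e||) ≈ 20*0.801632 = 16.03264.
floor(16.03264) = 16.

16


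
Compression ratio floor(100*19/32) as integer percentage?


100*m/n = 100*19/32 ≈ 59.375.
floor = 59.

59


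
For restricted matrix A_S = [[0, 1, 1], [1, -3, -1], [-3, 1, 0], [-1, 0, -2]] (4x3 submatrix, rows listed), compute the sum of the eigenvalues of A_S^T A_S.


Sum of eigenvalues of A_S^T A_S = trace(A_S^T A_S) = sum of squared column norms of A_S.
A_S^T A_S diagonal: [11, 11, 6].
trace = 11 + 11 + 6 = 28.

28


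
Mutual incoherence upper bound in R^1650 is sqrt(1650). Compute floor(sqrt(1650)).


40^2 = 1600 <= 1650 < 1681 = 41^2, so 40 <= sqrt(1650) < 41.
floor(sqrt(1650)) = 40.

40


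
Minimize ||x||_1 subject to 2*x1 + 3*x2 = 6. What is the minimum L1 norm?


Axis intercepts:
  x1 = 3, x2 = 0: L1 = 3
  x1 = 0, x2 = 2: L1 = 2
x* = (0, 2)
||x*||_1 = 2.

2


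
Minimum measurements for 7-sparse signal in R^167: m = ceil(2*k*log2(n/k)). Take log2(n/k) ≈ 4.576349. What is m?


log2(n/k) = log2(167/7) ≈ 4.576349.
2*k*log2(n/k) ≈ 2*7*4.576349 = 64.068886.
m = ceil(64.068886) = 65.

65


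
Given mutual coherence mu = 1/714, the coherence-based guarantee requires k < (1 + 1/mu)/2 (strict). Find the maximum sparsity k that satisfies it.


1/mu = 714.
1 + 1/mu = 715.
(1 + 1/mu)/2 = 357.5 is not an integer, so k_max = floor(357.5) = 357.

357


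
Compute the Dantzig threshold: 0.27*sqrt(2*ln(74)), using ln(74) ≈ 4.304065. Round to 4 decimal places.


ln(74) ≈ 4.304065.
2*ln(n) ≈ 8.60813.
sqrt(2*ln(n)) ≈ sqrt(8.60813) ≈ 2.933961.
threshold ≈ 0.27*2.933961 = 0.79216947 ≈ 0.7922.

0.7922


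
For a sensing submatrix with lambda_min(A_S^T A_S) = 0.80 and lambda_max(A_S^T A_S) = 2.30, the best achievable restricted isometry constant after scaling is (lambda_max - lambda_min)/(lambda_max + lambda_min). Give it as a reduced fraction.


lambda_max - lambda_min = 2.30 - 0.80 = 1.50.
lambda_max + lambda_min = 2.30 + 0.80 = 3.10.
delta = 1.50/3.10 = 150/310 = 15/31.

15/31


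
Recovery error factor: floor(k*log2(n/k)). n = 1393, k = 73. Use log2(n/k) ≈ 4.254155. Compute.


log2(n/k) = log2(1393/73) ≈ 4.254155.
k*log2(n/k) ≈ 73*4.254155 = 310.553315.
floor(310.553315) = 310.

310


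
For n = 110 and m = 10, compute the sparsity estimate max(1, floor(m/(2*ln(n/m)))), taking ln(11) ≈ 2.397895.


n/m = 110/10 = 11.
ln(n/m) ≈ 2.397895.
2*ln(n/m) ≈ 4.79579.
m/(2*ln(n/m)) ≈ 10/4.79579 ≈ 2.0852.
floor = 2.
k_max = max(1, 2) = 2.

2


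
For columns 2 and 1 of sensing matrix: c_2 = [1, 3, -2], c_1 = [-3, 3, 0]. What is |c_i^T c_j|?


Inner product: 1*-3 + 3*3 + -2*0
Products: [-3, 9, 0]
Sum = 6.
|dot| = 6.

6


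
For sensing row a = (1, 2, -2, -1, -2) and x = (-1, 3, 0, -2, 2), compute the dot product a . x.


Non-zero terms: ['1*-1', '2*3', '-1*-2', '-2*2']
Products: [-1, 6, 2, -4]
y = sum = 3.

3


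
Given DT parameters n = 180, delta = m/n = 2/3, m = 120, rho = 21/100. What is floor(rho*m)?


m = 2/3*180 = 120.
rho = 21/100.
rho*m = 21/100*120 = 25.2.
k = floor(25.2) = 25.

25


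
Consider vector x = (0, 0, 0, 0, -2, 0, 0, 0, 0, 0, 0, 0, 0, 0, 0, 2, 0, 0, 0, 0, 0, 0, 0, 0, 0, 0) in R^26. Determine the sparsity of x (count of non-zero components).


Non-zero positions: [4, 15].
Sparsity = 2.

2


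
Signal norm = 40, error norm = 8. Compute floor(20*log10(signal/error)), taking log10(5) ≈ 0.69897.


||x||/||e|| = 40/8 = 5.
log10(5) ≈ 0.69897.
20*log10(||x||/||e||) ≈ 20*0.69897 = 13.9794.
floor(13.9794) = 13.

13


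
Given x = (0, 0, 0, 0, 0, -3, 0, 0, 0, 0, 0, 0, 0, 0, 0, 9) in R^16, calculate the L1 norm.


Non-zero entries: [(5, -3), (15, 9)]
Absolute values: [3, 9]
||x||_1 = sum = 12.

12


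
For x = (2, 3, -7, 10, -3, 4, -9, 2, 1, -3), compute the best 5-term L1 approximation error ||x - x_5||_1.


Sorted |x_i| descending: [10, 9, 7, 4, 3, 3, 3, 2, 2, 1]
Keep top 5: [10, 9, 7, 4, 3]
Tail entries: [3, 3, 2, 2, 1]
L1 error = sum of tail = 11.

11


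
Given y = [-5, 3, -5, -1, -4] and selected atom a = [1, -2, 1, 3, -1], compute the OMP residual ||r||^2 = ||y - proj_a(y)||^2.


a^T a = 16.
a^T y = -15.
coeff = -15/16 = -15/16.
||r||^2 = 991/16.

991/16


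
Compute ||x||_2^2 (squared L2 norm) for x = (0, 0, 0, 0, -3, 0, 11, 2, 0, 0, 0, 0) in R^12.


Non-zero entries: [(4, -3), (6, 11), (7, 2)]
Squares: [9, 121, 4]
||x||_2^2 = sum = 134.

134


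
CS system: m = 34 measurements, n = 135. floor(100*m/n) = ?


100*m/n = 100*34/135 ≈ 25.1852.
floor = 25.

25


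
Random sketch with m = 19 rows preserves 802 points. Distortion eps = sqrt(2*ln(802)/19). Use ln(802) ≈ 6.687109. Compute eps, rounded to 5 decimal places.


ln(802) ≈ 6.687109.
2*ln(N)/m ≈ 2*6.687109/19 ≈ 0.70390621.
eps = sqrt(0.70390621) ≈ 0.8389912 ≈ 0.83899.

0.83899


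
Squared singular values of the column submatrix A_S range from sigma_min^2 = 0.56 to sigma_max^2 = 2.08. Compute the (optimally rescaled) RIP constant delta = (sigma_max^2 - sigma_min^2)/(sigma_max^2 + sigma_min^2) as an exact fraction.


lambda_max - lambda_min = 2.08 - 0.56 = 1.52.
lambda_max + lambda_min = 2.08 + 0.56 = 2.64.
delta = 1.52/2.64 = 152/264 = 19/33.

19/33


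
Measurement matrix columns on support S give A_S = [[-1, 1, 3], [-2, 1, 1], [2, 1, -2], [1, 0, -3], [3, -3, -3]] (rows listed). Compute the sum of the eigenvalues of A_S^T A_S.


Sum of eigenvalues of A_S^T A_S = trace(A_S^T A_S) = sum of squared column norms of A_S.
A_S^T A_S diagonal: [19, 12, 32].
trace = 19 + 12 + 32 = 63.

63


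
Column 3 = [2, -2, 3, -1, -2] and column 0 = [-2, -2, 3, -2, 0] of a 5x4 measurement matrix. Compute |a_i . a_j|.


Inner product: 2*-2 + -2*-2 + 3*3 + -1*-2 + -2*0
Products: [-4, 4, 9, 2, 0]
Sum = 11.
|dot| = 11.

11


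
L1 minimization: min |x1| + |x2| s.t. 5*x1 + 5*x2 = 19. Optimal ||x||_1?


Axis intercepts:
  x1 = 19/5, x2 = 0: L1 = 19/5
  x1 = 0, x2 = 19/5: L1 = 19/5
x* = (19/5, 0)
||x*||_1 = 19/5.

19/5


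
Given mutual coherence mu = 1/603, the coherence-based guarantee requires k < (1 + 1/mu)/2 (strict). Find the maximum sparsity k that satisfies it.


1/mu = 603.
1 + 1/mu = 604.
(1 + 1/mu)/2 = 302 is an integer and the inequality is strict, so k_max = 302 - 1 = 301.

301


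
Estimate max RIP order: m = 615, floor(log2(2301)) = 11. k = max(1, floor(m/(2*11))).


floor(log2(2301)) = 11.
2*11 = 22.
m/(2*floor(log2(n))) = 615/22 ≈ 27.9545.
floor = 27.
k = max(1, 27) = 27.

27


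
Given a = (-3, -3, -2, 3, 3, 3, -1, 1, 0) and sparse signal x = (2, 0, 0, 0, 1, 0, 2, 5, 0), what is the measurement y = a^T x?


Non-zero terms: ['-3*2', '3*1', '-1*2', '1*5']
Products: [-6, 3, -2, 5]
y = sum = 0.

0


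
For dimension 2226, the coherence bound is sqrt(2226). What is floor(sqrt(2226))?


47^2 = 2209 <= 2226 < 2304 = 48^2, so 47 <= sqrt(2226) < 48.
floor(sqrt(2226)) = 47.

47


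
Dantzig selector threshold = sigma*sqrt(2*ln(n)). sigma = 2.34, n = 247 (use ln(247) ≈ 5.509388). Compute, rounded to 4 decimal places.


ln(247) ≈ 5.509388.
2*ln(n) ≈ 11.018776.
sqrt(2*ln(n)) ≈ sqrt(11.018776) ≈ 3.319454.
threshold ≈ 2.34*3.319454 = 7.76752236 ≈ 7.7675.

7.7675


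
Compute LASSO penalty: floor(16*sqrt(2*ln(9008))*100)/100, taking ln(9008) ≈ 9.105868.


ln(9008) ≈ 9.105868.
2*ln(n) ≈ 18.211736.
sqrt(2*ln(n)) ≈ sqrt(18.211736) ≈ 4.267521.
lambda ≈ 16*4.267521 = 68.280336.
floor(lambda*100)/100 = 68.28.

68.28


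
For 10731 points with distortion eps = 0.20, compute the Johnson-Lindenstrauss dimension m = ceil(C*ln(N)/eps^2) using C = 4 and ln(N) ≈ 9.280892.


ln(10731) ≈ 9.280892.
eps^2 = 0.20^2 = 0.04.
C*ln(N)/eps^2 ≈ 4*9.280892/0.04 ≈ 928.0892.
m = ceil(928.0892) = 929.

929


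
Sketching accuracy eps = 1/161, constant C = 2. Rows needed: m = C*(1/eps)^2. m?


1/eps = 161.
(1/eps)^2 = 25921.
m = 2*25921 = 51842.

51842


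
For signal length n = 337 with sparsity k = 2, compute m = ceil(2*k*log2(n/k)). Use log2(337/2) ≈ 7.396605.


log2(n/k) = log2(337/2) ≈ 7.396605.
2*k*log2(n/k) ≈ 2*2*7.396605 = 29.58642.
m = ceil(29.58642) = 30.

30


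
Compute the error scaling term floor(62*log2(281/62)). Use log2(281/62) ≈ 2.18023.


log2(n/k) = log2(281/62) ≈ 2.18023.
k*log2(n/k) ≈ 62*2.18023 = 135.17426.
floor(135.17426) = 135.

135


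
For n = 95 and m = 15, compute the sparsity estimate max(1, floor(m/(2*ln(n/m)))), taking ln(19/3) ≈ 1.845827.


n/m = 95/15 = 19/3.
ln(n/m) ≈ 1.845827.
2*ln(n/m) ≈ 3.691654.
m/(2*ln(n/m)) ≈ 15/3.691654 ≈ 4.0632.
floor = 4.
k_max = max(1, 4) = 4.

4


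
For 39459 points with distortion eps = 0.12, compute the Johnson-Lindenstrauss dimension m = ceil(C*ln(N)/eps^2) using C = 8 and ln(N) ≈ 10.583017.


ln(39459) ≈ 10.583017.
eps^2 = 0.12^2 = 0.0144.
C*ln(N)/eps^2 ≈ 8*10.583017/0.0144 ≈ 5879.4539.
m = ceil(5879.4539) = 5880.

5880


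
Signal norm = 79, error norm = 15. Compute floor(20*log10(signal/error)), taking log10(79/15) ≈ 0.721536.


||x||/||e|| = 79/15.
log10(79/15) ≈ 0.721536.
20*log10(||x||/||e||) ≈ 20*0.721536 = 14.43072.
floor(14.43072) = 14.

14


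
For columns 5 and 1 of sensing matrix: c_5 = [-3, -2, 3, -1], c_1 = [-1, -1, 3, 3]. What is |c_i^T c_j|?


Inner product: -3*-1 + -2*-1 + 3*3 + -1*3
Products: [3, 2, 9, -3]
Sum = 11.
|dot| = 11.

11


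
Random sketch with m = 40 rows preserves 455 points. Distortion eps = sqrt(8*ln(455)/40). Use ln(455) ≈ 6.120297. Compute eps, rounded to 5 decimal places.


ln(455) ≈ 6.120297.
8*ln(N)/m ≈ 8*6.120297/40 ≈ 1.2240594.
eps = sqrt(1.2240594) ≈ 1.1063722 ≈ 1.10637.

1.10637


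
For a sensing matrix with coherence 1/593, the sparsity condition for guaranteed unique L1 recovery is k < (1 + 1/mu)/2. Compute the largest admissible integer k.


1/mu = 593.
1 + 1/mu = 594.
(1 + 1/mu)/2 = 297 is an integer and the inequality is strict, so k_max = 297 - 1 = 296.

296


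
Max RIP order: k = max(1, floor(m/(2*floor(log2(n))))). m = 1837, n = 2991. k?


floor(log2(2991)) = 11.
2*11 = 22.
m/(2*floor(log2(n))) = 1837/22 ≈ 83.5.
floor = 83.
k = max(1, 83) = 83.

83


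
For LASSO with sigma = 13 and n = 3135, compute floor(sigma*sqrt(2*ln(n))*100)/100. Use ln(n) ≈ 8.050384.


ln(3135) ≈ 8.050384.
2*ln(n) ≈ 16.100768.
sqrt(2*ln(n)) ≈ sqrt(16.100768) ≈ 4.012576.
lambda ≈ 13*4.012576 = 52.163488.
floor(lambda*100)/100 = 52.16.

52.16


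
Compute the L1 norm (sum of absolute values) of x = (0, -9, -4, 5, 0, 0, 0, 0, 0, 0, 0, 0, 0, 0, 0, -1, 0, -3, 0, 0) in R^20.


Non-zero entries: [(1, -9), (2, -4), (3, 5), (15, -1), (17, -3)]
Absolute values: [9, 4, 5, 1, 3]
||x||_1 = sum = 22.

22


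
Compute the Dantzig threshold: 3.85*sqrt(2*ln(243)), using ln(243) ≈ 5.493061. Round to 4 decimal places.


ln(243) ≈ 5.493061.
2*ln(n) ≈ 10.986122.
sqrt(2*ln(n)) ≈ sqrt(10.986122) ≈ 3.314532.
threshold ≈ 3.85*3.314532 = 12.7609482 ≈ 12.7609.

12.7609


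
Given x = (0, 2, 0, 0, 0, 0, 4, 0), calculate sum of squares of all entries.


Non-zero entries: [(1, 2), (6, 4)]
Squares: [4, 16]
||x||_2^2 = sum = 20.

20


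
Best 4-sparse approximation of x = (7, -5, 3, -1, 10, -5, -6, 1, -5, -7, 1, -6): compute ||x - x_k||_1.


Sorted |x_i| descending: [10, 7, 7, 6, 6, 5, 5, 5, 3, 1, 1, 1]
Keep top 4: [10, 7, 7, 6]
Tail entries: [6, 5, 5, 5, 3, 1, 1, 1]
L1 error = sum of tail = 27.

27


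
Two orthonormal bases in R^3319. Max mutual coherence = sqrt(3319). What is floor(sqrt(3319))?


57^2 = 3249 <= 3319 < 3364 = 58^2, so 57 <= sqrt(3319) < 58.
floor(sqrt(3319)) = 57.

57


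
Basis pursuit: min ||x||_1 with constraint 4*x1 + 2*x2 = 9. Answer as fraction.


Axis intercepts:
  x1 = 9/4, x2 = 0: L1 = 9/4
  x1 = 0, x2 = 9/2: L1 = 9/2
x* = (9/4, 0)
||x*||_1 = 9/4.

9/4


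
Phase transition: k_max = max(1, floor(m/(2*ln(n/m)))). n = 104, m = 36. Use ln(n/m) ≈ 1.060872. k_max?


n/m = 104/36 = 26/9.
ln(n/m) ≈ 1.060872.
2*ln(n/m) ≈ 2.121744.
m/(2*ln(n/m)) ≈ 36/2.121744 ≈ 16.9672.
floor = 16.
k_max = max(1, 16) = 16.

16


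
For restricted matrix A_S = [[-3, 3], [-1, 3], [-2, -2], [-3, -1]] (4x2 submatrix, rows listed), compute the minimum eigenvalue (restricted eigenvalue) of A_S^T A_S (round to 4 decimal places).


A_S^T A_S = [[23, -5], [-5, 23]].
trace = 46.
det = 504.
disc = trace^2 - 4*det = 2116 - 4*504 = 100.
sqrt(100) = 10.
lam_min = (46 - 10)/2 = 18 = 18.0000.

18.0000


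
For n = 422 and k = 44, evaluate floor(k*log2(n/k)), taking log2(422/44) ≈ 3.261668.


log2(n/k) = log2(422/44) ≈ 3.261668.
k*log2(n/k) ≈ 44*3.261668 = 143.513392.
floor(143.513392) = 143.

143


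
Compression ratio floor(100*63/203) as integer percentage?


100*m/n = 100*63/203 ≈ 31.0345.
floor = 31.

31


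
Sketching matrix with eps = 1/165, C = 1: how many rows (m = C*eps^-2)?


1/eps = 165.
(1/eps)^2 = 27225.
m = 1*27225 = 27225.

27225


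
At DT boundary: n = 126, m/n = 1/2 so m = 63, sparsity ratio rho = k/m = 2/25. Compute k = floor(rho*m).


m = 1/2*126 = 63.
rho = 2/25.
rho*m = 2/25*63 = 5.04.
k = floor(5.04) = 5.

5


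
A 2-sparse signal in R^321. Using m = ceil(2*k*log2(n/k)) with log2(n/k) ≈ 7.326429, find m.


log2(n/k) = log2(321/2) ≈ 7.326429.
2*k*log2(n/k) ≈ 2*2*7.326429 = 29.305716.
m = ceil(29.305716) = 30.

30


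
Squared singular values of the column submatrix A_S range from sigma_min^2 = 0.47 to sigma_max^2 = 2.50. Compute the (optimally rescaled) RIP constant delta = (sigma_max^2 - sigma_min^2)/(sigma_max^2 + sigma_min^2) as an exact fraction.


lambda_max - lambda_min = 2.50 - 0.47 = 2.03.
lambda_max + lambda_min = 2.50 + 0.47 = 2.97.
delta = 2.03/2.97 = 203/297.

203/297


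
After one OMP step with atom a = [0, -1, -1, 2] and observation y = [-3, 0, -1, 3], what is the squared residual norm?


a^T a = 6.
a^T y = 7.
coeff = 7/6 = 7/6.
||r||^2 = 65/6.

65/6


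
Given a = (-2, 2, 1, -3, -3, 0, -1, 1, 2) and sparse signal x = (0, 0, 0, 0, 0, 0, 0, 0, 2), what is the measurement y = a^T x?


Non-zero terms: ['2*2']
Products: [4]
y = sum = 4.

4


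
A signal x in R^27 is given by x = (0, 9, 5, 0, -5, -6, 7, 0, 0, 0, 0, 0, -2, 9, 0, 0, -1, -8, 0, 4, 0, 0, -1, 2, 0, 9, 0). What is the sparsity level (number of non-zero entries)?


Non-zero positions: [1, 2, 4, 5, 6, 12, 13, 16, 17, 19, 22, 23, 25].
Sparsity = 13.

13


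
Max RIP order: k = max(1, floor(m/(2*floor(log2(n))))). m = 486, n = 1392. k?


floor(log2(1392)) = 10.
2*10 = 20.
m/(2*floor(log2(n))) = 486/20 ≈ 24.3.
floor = 24.
k = max(1, 24) = 24.

24


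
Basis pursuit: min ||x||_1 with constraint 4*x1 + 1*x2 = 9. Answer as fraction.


Axis intercepts:
  x1 = 9/4, x2 = 0: L1 = 9/4
  x1 = 0, x2 = 9: L1 = 9
x* = (9/4, 0)
||x*||_1 = 9/4.

9/4


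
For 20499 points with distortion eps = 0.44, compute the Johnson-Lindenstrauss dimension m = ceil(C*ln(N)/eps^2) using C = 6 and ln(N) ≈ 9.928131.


ln(20499) ≈ 9.928131.
eps^2 = 0.44^2 = 0.1936.
C*ln(N)/eps^2 ≈ 6*9.928131/0.1936 ≈ 307.69.
m = ceil(307.69) = 308.

308


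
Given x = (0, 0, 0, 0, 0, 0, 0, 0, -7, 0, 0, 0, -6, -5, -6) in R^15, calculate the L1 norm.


Non-zero entries: [(8, -7), (12, -6), (13, -5), (14, -6)]
Absolute values: [7, 6, 5, 6]
||x||_1 = sum = 24.

24


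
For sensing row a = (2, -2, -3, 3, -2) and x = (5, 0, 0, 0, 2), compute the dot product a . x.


Non-zero terms: ['2*5', '-2*2']
Products: [10, -4]
y = sum = 6.

6


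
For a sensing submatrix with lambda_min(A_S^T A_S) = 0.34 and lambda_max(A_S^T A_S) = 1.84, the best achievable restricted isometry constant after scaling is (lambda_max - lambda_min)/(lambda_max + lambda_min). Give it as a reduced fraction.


lambda_max - lambda_min = 1.84 - 0.34 = 1.50.
lambda_max + lambda_min = 1.84 + 0.34 = 2.18.
delta = 1.50/2.18 = 150/218 = 75/109.

75/109


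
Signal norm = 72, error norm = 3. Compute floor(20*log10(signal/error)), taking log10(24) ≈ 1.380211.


||x||/||e|| = 72/3 = 24.
log10(24) ≈ 1.380211.
20*log10(||x||/||e||) ≈ 20*1.380211 = 27.60422.
floor(27.60422) = 27.

27


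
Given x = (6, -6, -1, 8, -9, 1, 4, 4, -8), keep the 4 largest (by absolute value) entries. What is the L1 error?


Sorted |x_i| descending: [9, 8, 8, 6, 6, 4, 4, 1, 1]
Keep top 4: [9, 8, 8, 6]
Tail entries: [6, 4, 4, 1, 1]
L1 error = sum of tail = 16.

16


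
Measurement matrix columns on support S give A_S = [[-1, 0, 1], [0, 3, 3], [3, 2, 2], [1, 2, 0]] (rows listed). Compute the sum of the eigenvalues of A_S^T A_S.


Sum of eigenvalues of A_S^T A_S = trace(A_S^T A_S) = sum of squared column norms of A_S.
A_S^T A_S diagonal: [11, 17, 14].
trace = 11 + 17 + 14 = 42.

42


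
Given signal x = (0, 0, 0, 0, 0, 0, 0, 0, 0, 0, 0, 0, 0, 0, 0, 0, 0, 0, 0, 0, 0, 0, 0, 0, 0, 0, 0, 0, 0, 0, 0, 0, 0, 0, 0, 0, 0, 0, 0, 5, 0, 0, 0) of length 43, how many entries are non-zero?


Non-zero positions: [39].
Sparsity = 1.

1


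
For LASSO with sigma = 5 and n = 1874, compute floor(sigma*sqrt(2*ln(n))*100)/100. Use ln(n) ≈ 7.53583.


ln(1874) ≈ 7.53583.
2*ln(n) ≈ 15.07166.
sqrt(2*ln(n)) ≈ sqrt(15.07166) ≈ 3.882224.
lambda ≈ 5*3.882224 = 19.41112.
floor(lambda*100)/100 = 19.41.

19.41


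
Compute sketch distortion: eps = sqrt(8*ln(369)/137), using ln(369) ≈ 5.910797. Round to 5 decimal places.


ln(369) ≈ 5.910797.
8*ln(N)/m ≈ 8*5.910797/137 ≈ 0.34515603.
eps = sqrt(0.34515603) ≈ 0.5874998 ≈ 0.58750.

0.58750


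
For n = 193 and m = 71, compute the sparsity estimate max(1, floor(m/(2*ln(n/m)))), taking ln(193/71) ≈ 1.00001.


n/m = 193/71.
ln(n/m) ≈ 1.00001.
2*ln(n/m) ≈ 2.00002.
m/(2*ln(n/m)) ≈ 71/2.00002 ≈ 35.4996.
floor = 35.
k_max = max(1, 35) = 35.

35


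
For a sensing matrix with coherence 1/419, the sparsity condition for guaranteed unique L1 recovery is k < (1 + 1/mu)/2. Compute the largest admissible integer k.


1/mu = 419.
1 + 1/mu = 420.
(1 + 1/mu)/2 = 210 is an integer and the inequality is strict, so k_max = 210 - 1 = 209.

209


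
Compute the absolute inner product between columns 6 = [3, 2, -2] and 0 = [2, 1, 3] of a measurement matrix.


Inner product: 3*2 + 2*1 + -2*3
Products: [6, 2, -6]
Sum = 2.
|dot| = 2.

2


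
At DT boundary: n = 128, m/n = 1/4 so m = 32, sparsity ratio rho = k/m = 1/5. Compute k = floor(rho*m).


m = 1/4*128 = 32.
rho = 1/5.
rho*m = 1/5*32 = 6.4.
k = floor(6.4) = 6.

6


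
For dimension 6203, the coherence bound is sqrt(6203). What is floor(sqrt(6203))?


78^2 = 6084 <= 6203 < 6241 = 79^2, so 78 <= sqrt(6203) < 79.
floor(sqrt(6203)) = 78.

78


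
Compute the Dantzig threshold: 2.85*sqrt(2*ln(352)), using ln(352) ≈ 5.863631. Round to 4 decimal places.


ln(352) ≈ 5.863631.
2*ln(n) ≈ 11.727262.
sqrt(2*ln(n)) ≈ sqrt(11.727262) ≈ 3.424509.
threshold ≈ 2.85*3.424509 = 9.75985065 ≈ 9.7599.

9.7599


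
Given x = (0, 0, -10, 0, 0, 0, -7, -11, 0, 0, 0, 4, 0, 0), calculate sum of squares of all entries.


Non-zero entries: [(2, -10), (6, -7), (7, -11), (11, 4)]
Squares: [100, 49, 121, 16]
||x||_2^2 = sum = 286.

286


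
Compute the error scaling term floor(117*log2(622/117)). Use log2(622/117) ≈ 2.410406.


log2(n/k) = log2(622/117) ≈ 2.410406.
k*log2(n/k) ≈ 117*2.410406 = 282.017502.
floor(282.017502) = 282.

282


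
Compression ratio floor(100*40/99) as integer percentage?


100*m/n = 100*40/99 ≈ 40.404.
floor = 40.

40


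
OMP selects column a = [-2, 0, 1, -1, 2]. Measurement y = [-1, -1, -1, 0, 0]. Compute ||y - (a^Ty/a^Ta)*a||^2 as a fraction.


a^T a = 10.
a^T y = 1.
coeff = 1/10 = 1/10.
||r||^2 = 29/10.

29/10


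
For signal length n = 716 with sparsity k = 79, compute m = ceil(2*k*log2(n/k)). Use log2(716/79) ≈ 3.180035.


log2(n/k) = log2(716/79) ≈ 3.180035.
2*k*log2(n/k) ≈ 2*79*3.180035 = 502.44553.
m = ceil(502.44553) = 503.

503


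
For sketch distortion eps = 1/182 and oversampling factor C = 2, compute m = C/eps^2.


1/eps = 182.
(1/eps)^2 = 33124.
m = 2*33124 = 66248.

66248


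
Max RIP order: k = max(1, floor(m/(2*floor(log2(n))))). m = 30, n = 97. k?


floor(log2(97)) = 6.
2*6 = 12.
m/(2*floor(log2(n))) = 30/12 ≈ 2.5.
floor = 2.
k = max(1, 2) = 2.

2


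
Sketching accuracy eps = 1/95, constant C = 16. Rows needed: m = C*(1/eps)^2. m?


1/eps = 95.
(1/eps)^2 = 9025.
m = 16*9025 = 144400.

144400


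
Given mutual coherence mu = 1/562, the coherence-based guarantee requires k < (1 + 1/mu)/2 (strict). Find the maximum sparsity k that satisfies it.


1/mu = 562.
1 + 1/mu = 563.
(1 + 1/mu)/2 = 281.5 is not an integer, so k_max = floor(281.5) = 281.

281


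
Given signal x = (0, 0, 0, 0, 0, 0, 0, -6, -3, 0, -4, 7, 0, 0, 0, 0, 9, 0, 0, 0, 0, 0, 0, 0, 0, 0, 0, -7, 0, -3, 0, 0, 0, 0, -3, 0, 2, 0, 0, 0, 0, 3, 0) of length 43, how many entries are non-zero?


Non-zero positions: [7, 8, 10, 11, 16, 27, 29, 34, 36, 41].
Sparsity = 10.

10


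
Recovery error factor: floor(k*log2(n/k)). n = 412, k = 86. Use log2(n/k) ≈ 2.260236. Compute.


log2(n/k) = log2(412/86) ≈ 2.260236.
k*log2(n/k) ≈ 86*2.260236 = 194.380296.
floor(194.380296) = 194.

194


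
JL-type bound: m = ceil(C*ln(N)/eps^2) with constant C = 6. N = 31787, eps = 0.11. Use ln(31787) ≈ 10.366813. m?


ln(31787) ≈ 10.366813.
eps^2 = 0.11^2 = 0.0121.
C*ln(N)/eps^2 ≈ 6*10.366813/0.0121 ≈ 5140.5684.
m = ceil(5140.5684) = 5141.

5141


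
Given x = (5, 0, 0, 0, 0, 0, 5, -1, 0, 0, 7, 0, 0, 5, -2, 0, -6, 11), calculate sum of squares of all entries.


Non-zero entries: [(0, 5), (6, 5), (7, -1), (10, 7), (13, 5), (14, -2), (16, -6), (17, 11)]
Squares: [25, 25, 1, 49, 25, 4, 36, 121]
||x||_2^2 = sum = 286.

286


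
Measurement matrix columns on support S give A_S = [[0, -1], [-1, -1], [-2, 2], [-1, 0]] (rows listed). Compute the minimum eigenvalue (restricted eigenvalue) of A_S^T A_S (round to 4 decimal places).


A_S^T A_S = [[6, -3], [-3, 6]].
trace = 12.
det = 27.
disc = trace^2 - 4*det = 144 - 4*27 = 36.
sqrt(36) = 6.
lam_min = (12 - 6)/2 = 3 = 3.0000.

3.0000


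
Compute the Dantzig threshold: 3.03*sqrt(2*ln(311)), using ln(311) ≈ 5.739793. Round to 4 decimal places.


ln(311) ≈ 5.739793.
2*ln(n) ≈ 11.479586.
sqrt(2*ln(n)) ≈ sqrt(11.479586) ≈ 3.388154.
threshold ≈ 3.03*3.388154 = 10.26610662 ≈ 10.2661.

10.2661


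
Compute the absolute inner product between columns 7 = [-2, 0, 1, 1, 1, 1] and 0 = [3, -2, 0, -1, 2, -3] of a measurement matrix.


Inner product: -2*3 + 0*-2 + 1*0 + 1*-1 + 1*2 + 1*-3
Products: [-6, 0, 0, -1, 2, -3]
Sum = -8.
|dot| = 8.

8


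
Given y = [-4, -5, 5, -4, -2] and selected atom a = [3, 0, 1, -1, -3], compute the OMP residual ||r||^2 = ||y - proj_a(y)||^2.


a^T a = 20.
a^T y = 3.
coeff = 3/20 = 3/20.
||r||^2 = 1711/20.

1711/20


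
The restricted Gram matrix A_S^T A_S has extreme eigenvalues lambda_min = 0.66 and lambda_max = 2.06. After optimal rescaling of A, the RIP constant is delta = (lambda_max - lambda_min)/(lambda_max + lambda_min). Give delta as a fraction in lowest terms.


lambda_max - lambda_min = 2.06 - 0.66 = 1.40.
lambda_max + lambda_min = 2.06 + 0.66 = 2.72.
delta = 1.40/2.72 = 140/272 = 35/68.

35/68


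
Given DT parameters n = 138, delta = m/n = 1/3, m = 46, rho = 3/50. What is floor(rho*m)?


m = 1/3*138 = 46.
rho = 3/50.
rho*m = 3/50*46 = 2.76.
k = floor(2.76) = 2.

2


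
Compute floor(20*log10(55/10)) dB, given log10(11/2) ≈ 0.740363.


||x||/||e|| = 55/10 = 11/2.
log10(11/2) ≈ 0.740363.
20*log10(||x||/||e||) ≈ 20*0.740363 = 14.80726.
floor(14.80726) = 14.

14


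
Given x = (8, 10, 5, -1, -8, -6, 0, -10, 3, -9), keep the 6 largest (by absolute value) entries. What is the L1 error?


Sorted |x_i| descending: [10, 10, 9, 8, 8, 6, 5, 3, 1, 0]
Keep top 6: [10, 10, 9, 8, 8, 6]
Tail entries: [5, 3, 1, 0]
L1 error = sum of tail = 9.

9


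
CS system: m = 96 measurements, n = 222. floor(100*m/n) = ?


100*m/n = 100*96/222 ≈ 43.2432.
floor = 43.

43


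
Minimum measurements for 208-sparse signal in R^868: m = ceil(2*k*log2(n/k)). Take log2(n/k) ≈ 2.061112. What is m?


log2(n/k) = log2(868/208) ≈ 2.061112.
2*k*log2(n/k) ≈ 2*208*2.061112 = 857.422592.
m = ceil(857.422592) = 858.

858


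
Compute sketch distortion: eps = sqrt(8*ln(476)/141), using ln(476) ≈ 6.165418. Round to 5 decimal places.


ln(476) ≈ 6.165418.
8*ln(N)/m ≈ 8*6.165418/141 ≈ 0.34981095.
eps = sqrt(0.34981095) ≈ 0.5914482 ≈ 0.59145.

0.59145


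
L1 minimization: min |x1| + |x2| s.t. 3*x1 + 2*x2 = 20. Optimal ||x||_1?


Axis intercepts:
  x1 = 20/3, x2 = 0: L1 = 20/3
  x1 = 0, x2 = 10: L1 = 10
x* = (20/3, 0)
||x*||_1 = 20/3.

20/3


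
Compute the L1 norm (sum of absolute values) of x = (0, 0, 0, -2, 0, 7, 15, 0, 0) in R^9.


Non-zero entries: [(3, -2), (5, 7), (6, 15)]
Absolute values: [2, 7, 15]
||x||_1 = sum = 24.

24


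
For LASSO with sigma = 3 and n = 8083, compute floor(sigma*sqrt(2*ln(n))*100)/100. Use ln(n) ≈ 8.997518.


ln(8083) ≈ 8.997518.
2*ln(n) ≈ 17.995036.
sqrt(2*ln(n)) ≈ sqrt(17.995036) ≈ 4.242056.
lambda ≈ 3*4.242056 = 12.726168.
floor(lambda*100)/100 = 12.72.

12.72


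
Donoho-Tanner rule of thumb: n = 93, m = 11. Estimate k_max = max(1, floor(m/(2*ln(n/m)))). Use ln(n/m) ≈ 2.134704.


n/m = 93/11.
ln(n/m) ≈ 2.134704.
2*ln(n/m) ≈ 4.269408.
m/(2*ln(n/m)) ≈ 11/4.269408 ≈ 2.5765.
floor = 2.
k_max = max(1, 2) = 2.

2


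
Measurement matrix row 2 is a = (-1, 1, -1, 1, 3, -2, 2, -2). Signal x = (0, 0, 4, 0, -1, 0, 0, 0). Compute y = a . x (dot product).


Non-zero terms: ['-1*4', '3*-1']
Products: [-4, -3]
y = sum = -7.

-7


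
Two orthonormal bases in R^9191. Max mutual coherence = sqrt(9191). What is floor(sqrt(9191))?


95^2 = 9025 <= 9191 < 9216 = 96^2, so 95 <= sqrt(9191) < 96.
floor(sqrt(9191)) = 95.

95


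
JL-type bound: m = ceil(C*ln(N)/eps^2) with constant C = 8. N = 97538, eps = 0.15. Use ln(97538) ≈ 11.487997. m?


ln(97538) ≈ 11.487997.
eps^2 = 0.15^2 = 0.0225.
C*ln(N)/eps^2 ≈ 8*11.487997/0.0225 ≈ 4084.6212.
m = ceil(4084.6212) = 4085.

4085


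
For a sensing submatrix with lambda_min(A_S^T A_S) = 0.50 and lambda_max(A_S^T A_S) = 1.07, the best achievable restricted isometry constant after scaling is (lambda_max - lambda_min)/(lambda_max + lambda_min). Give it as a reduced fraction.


lambda_max - lambda_min = 1.07 - 0.50 = 0.57.
lambda_max + lambda_min = 1.07 + 0.50 = 1.57.
delta = 0.57/1.57 = 57/157.

57/157


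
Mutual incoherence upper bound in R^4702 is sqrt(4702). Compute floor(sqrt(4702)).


68^2 = 4624 <= 4702 < 4761 = 69^2, so 68 <= sqrt(4702) < 69.
floor(sqrt(4702)) = 68.

68


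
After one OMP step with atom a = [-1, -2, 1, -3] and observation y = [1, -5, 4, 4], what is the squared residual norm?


a^T a = 15.
a^T y = 1.
coeff = 1/15 = 1/15.
||r||^2 = 869/15.

869/15


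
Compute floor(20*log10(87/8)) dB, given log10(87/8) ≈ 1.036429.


||x||/||e|| = 87/8.
log10(87/8) ≈ 1.036429.
20*log10(||x||/||e||) ≈ 20*1.036429 = 20.72858.
floor(20.72858) = 20.

20


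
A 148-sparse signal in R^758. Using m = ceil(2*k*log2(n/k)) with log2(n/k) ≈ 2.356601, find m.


log2(n/k) = log2(758/148) ≈ 2.356601.
2*k*log2(n/k) ≈ 2*148*2.356601 = 697.553896.
m = ceil(697.553896) = 698.

698


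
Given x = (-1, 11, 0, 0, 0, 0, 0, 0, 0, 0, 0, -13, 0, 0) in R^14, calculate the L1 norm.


Non-zero entries: [(0, -1), (1, 11), (11, -13)]
Absolute values: [1, 11, 13]
||x||_1 = sum = 25.

25


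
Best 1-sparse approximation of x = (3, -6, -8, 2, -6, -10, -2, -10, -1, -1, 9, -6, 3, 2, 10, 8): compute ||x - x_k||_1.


Sorted |x_i| descending: [10, 10, 10, 9, 8, 8, 6, 6, 6, 3, 3, 2, 2, 2, 1, 1]
Keep top 1: [10]
Tail entries: [10, 10, 9, 8, 8, 6, 6, 6, 3, 3, 2, 2, 2, 1, 1]
L1 error = sum of tail = 77.

77


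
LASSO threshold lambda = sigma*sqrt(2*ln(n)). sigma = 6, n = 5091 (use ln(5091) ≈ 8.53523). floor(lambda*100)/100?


ln(5091) ≈ 8.53523.
2*ln(n) ≈ 17.07046.
sqrt(2*ln(n)) ≈ sqrt(17.07046) ≈ 4.131641.
lambda ≈ 6*4.131641 = 24.789846.
floor(lambda*100)/100 = 24.78.

24.78


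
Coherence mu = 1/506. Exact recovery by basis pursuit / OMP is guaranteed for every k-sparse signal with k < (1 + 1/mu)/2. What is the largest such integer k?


1/mu = 506.
1 + 1/mu = 507.
(1 + 1/mu)/2 = 253.5 is not an integer, so k_max = floor(253.5) = 253.

253


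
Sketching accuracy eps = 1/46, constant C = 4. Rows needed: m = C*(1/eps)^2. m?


1/eps = 46.
(1/eps)^2 = 2116.
m = 4*2116 = 8464.

8464


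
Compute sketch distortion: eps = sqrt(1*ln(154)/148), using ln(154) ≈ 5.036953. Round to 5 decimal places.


ln(154) ≈ 5.036953.
1*ln(N)/m ≈ 1*5.036953/148 ≈ 0.03403347.
eps = sqrt(0.03403347) ≈ 0.1844816 ≈ 0.18448.

0.18448


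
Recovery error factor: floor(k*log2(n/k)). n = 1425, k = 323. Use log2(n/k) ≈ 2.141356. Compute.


log2(n/k) = log2(1425/323) ≈ 2.141356.
k*log2(n/k) ≈ 323*2.141356 = 691.657988.
floor(691.657988) = 691.

691


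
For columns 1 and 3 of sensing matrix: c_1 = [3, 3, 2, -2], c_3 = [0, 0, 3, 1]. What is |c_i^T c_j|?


Inner product: 3*0 + 3*0 + 2*3 + -2*1
Products: [0, 0, 6, -2]
Sum = 4.
|dot| = 4.

4


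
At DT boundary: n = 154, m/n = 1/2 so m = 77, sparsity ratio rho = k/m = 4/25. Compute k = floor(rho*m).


m = 1/2*154 = 77.
rho = 4/25.
rho*m = 4/25*77 = 12.32.
k = floor(12.32) = 12.

12


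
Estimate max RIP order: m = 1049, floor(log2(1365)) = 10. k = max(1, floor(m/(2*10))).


floor(log2(1365)) = 10.
2*10 = 20.
m/(2*floor(log2(n))) = 1049/20 ≈ 52.45.
floor = 52.
k = max(1, 52) = 52.

52


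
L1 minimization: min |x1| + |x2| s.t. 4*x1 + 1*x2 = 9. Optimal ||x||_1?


Axis intercepts:
  x1 = 9/4, x2 = 0: L1 = 9/4
  x1 = 0, x2 = 9: L1 = 9
x* = (9/4, 0)
||x*||_1 = 9/4.

9/4


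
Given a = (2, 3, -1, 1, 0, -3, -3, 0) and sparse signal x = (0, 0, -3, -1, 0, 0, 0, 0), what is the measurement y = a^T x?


Non-zero terms: ['-1*-3', '1*-1']
Products: [3, -1]
y = sum = 2.

2


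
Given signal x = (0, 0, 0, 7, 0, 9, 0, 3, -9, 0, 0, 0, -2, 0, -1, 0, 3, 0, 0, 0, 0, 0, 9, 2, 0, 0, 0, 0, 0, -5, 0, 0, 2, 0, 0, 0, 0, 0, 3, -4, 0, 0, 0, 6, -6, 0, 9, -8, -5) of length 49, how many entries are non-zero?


Non-zero positions: [3, 5, 7, 8, 12, 14, 16, 22, 23, 29, 32, 38, 39, 43, 44, 46, 47, 48].
Sparsity = 18.

18


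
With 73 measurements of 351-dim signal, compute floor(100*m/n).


100*m/n = 100*73/351 ≈ 20.7977.
floor = 20.

20


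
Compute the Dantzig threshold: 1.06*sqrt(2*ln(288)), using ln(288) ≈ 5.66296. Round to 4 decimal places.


ln(288) ≈ 5.66296.
2*ln(n) ≈ 11.32592.
sqrt(2*ln(n)) ≈ sqrt(11.32592) ≈ 3.3654.
threshold ≈ 1.06*3.3654 = 3.567324 ≈ 3.5673.

3.5673


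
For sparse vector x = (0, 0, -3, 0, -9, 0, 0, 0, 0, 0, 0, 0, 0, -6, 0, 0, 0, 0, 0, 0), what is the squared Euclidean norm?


Non-zero entries: [(2, -3), (4, -9), (13, -6)]
Squares: [9, 81, 36]
||x||_2^2 = sum = 126.

126


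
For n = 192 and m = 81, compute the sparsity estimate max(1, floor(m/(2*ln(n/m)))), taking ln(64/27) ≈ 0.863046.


n/m = 192/81 = 64/27.
ln(n/m) ≈ 0.863046.
2*ln(n/m) ≈ 1.726092.
m/(2*ln(n/m)) ≈ 81/1.726092 ≈ 46.9268.
floor = 46.
k_max = max(1, 46) = 46.

46


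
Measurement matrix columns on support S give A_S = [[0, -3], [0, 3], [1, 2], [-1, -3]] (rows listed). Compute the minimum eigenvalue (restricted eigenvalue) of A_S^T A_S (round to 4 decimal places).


A_S^T A_S = [[2, 5], [5, 31]].
trace = 33.
det = 37.
disc = trace^2 - 4*det = 1089 - 4*37 = 941.
sqrt(941) ≈ 30.675723.
lam_min = (33 - sqrt(941))/2 ≈ (33 - 30.675723)/2 = 1.1621385 ≈ 1.1621.

1.1621


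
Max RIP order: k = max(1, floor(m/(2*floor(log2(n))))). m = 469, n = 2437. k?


floor(log2(2437)) = 11.
2*11 = 22.
m/(2*floor(log2(n))) = 469/22 ≈ 21.3182.
floor = 21.
k = max(1, 21) = 21.

21


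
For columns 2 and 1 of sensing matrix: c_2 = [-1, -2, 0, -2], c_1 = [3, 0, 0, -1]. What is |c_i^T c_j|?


Inner product: -1*3 + -2*0 + 0*0 + -2*-1
Products: [-3, 0, 0, 2]
Sum = -1.
|dot| = 1.

1


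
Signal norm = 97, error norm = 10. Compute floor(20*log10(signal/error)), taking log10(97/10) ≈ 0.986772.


||x||/||e|| = 97/10.
log10(97/10) ≈ 0.986772.
20*log10(||x||/||e||) ≈ 20*0.986772 = 19.73544.
floor(19.73544) = 19.

19


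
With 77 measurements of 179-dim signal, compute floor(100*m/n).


100*m/n = 100*77/179 ≈ 43.0168.
floor = 43.

43


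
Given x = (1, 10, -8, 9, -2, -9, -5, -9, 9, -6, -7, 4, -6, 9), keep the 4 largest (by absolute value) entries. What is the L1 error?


Sorted |x_i| descending: [10, 9, 9, 9, 9, 9, 8, 7, 6, 6, 5, 4, 2, 1]
Keep top 4: [10, 9, 9, 9]
Tail entries: [9, 9, 8, 7, 6, 6, 5, 4, 2, 1]
L1 error = sum of tail = 57.

57


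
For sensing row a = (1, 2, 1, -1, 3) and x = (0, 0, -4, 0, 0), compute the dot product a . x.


Non-zero terms: ['1*-4']
Products: [-4]
y = sum = -4.

-4


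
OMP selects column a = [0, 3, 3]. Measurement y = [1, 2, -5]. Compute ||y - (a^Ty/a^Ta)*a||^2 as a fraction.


a^T a = 18.
a^T y = -9.
coeff = -9/18 = -1/2.
||r||^2 = 51/2.

51/2


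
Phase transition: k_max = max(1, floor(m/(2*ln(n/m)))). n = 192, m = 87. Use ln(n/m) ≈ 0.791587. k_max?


n/m = 192/87 = 64/29.
ln(n/m) ≈ 0.791587.
2*ln(n/m) ≈ 1.583174.
m/(2*ln(n/m)) ≈ 87/1.583174 ≈ 54.9529.
floor = 54.
k_max = max(1, 54) = 54.

54


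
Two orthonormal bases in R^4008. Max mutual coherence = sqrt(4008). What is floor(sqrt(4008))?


63^2 = 3969 <= 4008 < 4096 = 64^2, so 63 <= sqrt(4008) < 64.
floor(sqrt(4008)) = 63.

63


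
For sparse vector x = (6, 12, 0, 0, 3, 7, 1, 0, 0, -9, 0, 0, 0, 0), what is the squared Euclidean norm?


Non-zero entries: [(0, 6), (1, 12), (4, 3), (5, 7), (6, 1), (9, -9)]
Squares: [36, 144, 9, 49, 1, 81]
||x||_2^2 = sum = 320.

320


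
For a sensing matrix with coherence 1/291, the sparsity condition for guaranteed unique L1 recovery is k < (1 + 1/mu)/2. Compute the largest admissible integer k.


1/mu = 291.
1 + 1/mu = 292.
(1 + 1/mu)/2 = 146 is an integer and the inequality is strict, so k_max = 146 - 1 = 145.

145


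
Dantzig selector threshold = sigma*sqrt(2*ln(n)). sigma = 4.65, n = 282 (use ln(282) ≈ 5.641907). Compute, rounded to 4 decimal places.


ln(282) ≈ 5.641907.
2*ln(n) ≈ 11.283814.
sqrt(2*ln(n)) ≈ sqrt(11.283814) ≈ 3.359139.
threshold ≈ 4.65*3.359139 = 15.61999635 ≈ 15.6200.

15.6200


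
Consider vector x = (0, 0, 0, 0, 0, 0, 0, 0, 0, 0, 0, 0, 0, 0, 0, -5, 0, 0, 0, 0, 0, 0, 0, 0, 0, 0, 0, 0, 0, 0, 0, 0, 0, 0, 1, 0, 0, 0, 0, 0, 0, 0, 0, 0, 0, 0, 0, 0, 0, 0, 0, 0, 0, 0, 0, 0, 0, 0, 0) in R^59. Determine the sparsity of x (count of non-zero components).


Non-zero positions: [15, 34].
Sparsity = 2.

2


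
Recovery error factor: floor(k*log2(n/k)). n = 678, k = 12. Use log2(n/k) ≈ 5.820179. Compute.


log2(n/k) = log2(678/12) ≈ 5.820179.
k*log2(n/k) ≈ 12*5.820179 = 69.842148.
floor(69.842148) = 69.

69


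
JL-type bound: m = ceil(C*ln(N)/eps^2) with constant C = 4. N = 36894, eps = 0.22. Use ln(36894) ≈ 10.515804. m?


ln(36894) ≈ 10.515804.
eps^2 = 0.22^2 = 0.0484.
C*ln(N)/eps^2 ≈ 4*10.515804/0.0484 ≈ 869.0747.
m = ceil(869.0747) = 870.

870


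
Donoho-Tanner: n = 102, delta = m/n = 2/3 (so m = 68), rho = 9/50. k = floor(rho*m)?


m = 2/3*102 = 68.
rho = 9/50.
rho*m = 9/50*68 = 12.24.
k = floor(12.24) = 12.

12


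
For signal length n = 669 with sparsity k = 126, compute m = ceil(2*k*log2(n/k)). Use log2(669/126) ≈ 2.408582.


log2(n/k) = log2(669/126) ≈ 2.408582.
2*k*log2(n/k) ≈ 2*126*2.408582 = 606.962664.
m = ceil(606.962664) = 607.

607


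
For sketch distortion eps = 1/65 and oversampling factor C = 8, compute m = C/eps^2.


1/eps = 65.
(1/eps)^2 = 4225.
m = 8*4225 = 33800.

33800


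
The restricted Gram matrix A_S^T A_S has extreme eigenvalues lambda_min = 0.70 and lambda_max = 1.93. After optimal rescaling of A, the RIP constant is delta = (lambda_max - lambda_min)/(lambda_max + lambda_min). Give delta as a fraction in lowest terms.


lambda_max - lambda_min = 1.93 - 0.70 = 1.23.
lambda_max + lambda_min = 1.93 + 0.70 = 2.63.
delta = 1.23/2.63 = 123/263.

123/263


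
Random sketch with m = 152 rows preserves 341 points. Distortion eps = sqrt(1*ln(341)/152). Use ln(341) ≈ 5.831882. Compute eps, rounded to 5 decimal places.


ln(341) ≈ 5.831882.
1*ln(N)/m ≈ 1*5.831882/152 ≈ 0.03836764.
eps = sqrt(0.03836764) ≈ 0.1958766 ≈ 0.19588.

0.19588


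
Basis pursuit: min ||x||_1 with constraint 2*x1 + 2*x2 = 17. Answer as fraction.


Axis intercepts:
  x1 = 17/2, x2 = 0: L1 = 17/2
  x1 = 0, x2 = 17/2: L1 = 17/2
x* = (17/2, 0)
||x*||_1 = 17/2.

17/2
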